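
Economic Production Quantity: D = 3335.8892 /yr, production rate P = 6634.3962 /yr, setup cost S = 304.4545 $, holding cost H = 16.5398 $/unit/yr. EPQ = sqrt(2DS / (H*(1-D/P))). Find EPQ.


1 - D/P = 1 - 0.5028 = 0.4972
H*(1-D/P) = 8.2233
2DS = 2031252.9569
EPQ = sqrt(247011.8284) = 497.0028

497.0028 units


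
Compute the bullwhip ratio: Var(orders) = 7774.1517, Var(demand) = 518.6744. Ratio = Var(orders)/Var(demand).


BW = 7774.1517 / 518.6744 = 14.9885

14.9885


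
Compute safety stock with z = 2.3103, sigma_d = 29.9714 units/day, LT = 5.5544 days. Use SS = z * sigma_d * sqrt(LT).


sqrt(LT) = sqrt(5.5544) = 2.3568
SS = 2.3103 * 29.9714 * 2.3568 = 163.1902

163.1902 units


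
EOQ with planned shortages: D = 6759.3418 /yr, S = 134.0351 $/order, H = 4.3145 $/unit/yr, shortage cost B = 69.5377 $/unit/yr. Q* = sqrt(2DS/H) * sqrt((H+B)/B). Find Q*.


sqrt(2DS/H) = 648.0541
sqrt((H+B)/B) = 1.0306
Q* = 648.0541 * 1.0306 = 667.8559

667.8559 units


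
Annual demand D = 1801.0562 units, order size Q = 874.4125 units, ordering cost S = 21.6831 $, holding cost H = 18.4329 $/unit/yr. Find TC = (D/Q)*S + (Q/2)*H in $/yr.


Ordering cost = D*S/Q = 44.6614
Holding cost = Q*H/2 = 8058.9791
TC = 44.6614 + 8058.9791 = 8103.6405

8103.6405 $/yr


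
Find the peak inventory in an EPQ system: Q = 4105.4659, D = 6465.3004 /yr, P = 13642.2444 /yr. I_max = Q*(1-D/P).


D/P = 0.4739
1 - D/P = 0.5261
I_max = 4105.4659 * 0.5261 = 2159.8132

2159.8132 units


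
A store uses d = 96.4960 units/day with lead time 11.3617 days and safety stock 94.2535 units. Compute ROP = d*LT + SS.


d*LT = 96.4960 * 11.3617 = 1096.3586
ROP = 1096.3586 + 94.2535 = 1190.6121

1190.6121 units


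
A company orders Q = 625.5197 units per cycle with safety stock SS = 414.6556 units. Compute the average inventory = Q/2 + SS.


Q/2 = 312.7598
Avg = 312.7598 + 414.6556 = 727.4154

727.4154 units


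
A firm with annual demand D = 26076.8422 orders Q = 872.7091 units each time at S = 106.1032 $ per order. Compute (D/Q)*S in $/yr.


Number of orders = D/Q = 29.8803
Cost = 29.8803 * 106.1032 = 3170.3994

3170.3994 $/yr


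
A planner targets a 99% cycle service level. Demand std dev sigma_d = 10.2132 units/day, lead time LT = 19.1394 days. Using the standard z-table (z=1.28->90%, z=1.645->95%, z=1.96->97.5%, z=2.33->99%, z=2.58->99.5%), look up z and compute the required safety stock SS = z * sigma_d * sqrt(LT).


From the table, SL = 99% corresponds to z = 2.33
sqrt(LT) = sqrt(19.1394) = 4.3749
SS = 2.33 * 10.2132 * 4.3749 = 104.1075

104.1075 units


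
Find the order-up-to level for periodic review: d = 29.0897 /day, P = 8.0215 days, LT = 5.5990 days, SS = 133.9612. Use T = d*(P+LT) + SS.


P + LT = 13.6205
d*(P+LT) = 29.0897 * 13.6205 = 396.2163
T = 396.2163 + 133.9612 = 530.1775

530.1775 units


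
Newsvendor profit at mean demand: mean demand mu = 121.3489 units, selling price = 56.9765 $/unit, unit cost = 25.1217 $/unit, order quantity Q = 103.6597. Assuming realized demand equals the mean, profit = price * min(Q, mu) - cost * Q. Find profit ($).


Sales at mu = min(103.6597, 121.3489) = 103.6597
Revenue = 56.9765 * 103.6597 = 5906.1669
Total cost = 25.1217 * 103.6597 = 2604.1079
Profit = 5906.1669 - 2604.1079 = 3302.0590

3302.0590 $


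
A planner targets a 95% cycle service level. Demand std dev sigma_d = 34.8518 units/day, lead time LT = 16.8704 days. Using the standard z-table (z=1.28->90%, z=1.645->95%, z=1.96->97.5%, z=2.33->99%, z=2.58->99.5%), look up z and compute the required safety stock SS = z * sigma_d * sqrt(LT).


From the table, SL = 95% corresponds to z = 1.645
sqrt(LT) = sqrt(16.8704) = 4.1074
SS = 1.645 * 34.8518 * 4.1074 = 235.4799

235.4799 units


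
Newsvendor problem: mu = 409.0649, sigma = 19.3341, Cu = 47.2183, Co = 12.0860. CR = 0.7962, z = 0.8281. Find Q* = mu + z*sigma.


CR = Cu/(Cu+Co) = 47.2183/(47.2183+12.0860) = 0.7962
z = 0.8281
Q* = 409.0649 + 0.8281 * 19.3341 = 425.0755

425.0755 units


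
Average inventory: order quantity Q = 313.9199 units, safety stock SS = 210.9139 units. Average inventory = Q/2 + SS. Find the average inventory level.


Q/2 = 156.9599
Avg = 156.9599 + 210.9139 = 367.8739

367.8739 units


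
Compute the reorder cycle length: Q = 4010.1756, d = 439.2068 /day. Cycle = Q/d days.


Cycle = 4010.1756 / 439.2068 = 9.1305

9.1305 days


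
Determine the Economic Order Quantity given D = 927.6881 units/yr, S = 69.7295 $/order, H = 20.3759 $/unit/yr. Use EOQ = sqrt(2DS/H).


2*D*S = 2 * 927.6881 * 69.7295 = 129374.4547
2*D*S/H = 6349.3860
EOQ = sqrt(6349.3860) = 79.6830

79.6830 units


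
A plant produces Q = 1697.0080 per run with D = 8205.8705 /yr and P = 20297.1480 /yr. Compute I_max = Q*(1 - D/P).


D/P = 0.4043
1 - D/P = 0.5957
I_max = 1697.0080 * 0.5957 = 1010.9299

1010.9299 units


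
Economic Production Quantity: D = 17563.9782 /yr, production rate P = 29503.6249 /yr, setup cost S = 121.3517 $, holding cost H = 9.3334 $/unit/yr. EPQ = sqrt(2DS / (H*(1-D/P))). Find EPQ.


1 - D/P = 1 - 0.5953 = 0.4047
H*(1-D/P) = 3.7771
2DS = 4262837.2267
EPQ = sqrt(1128607.0867) = 1062.3592

1062.3592 units


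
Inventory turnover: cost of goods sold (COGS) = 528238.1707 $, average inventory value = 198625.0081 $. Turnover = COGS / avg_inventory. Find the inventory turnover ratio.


Turnover = 528238.1707 / 198625.0081 = 2.6595

2.6595


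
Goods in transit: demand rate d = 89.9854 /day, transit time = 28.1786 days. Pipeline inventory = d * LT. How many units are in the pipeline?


Pipeline = 89.9854 * 28.1786 = 2535.6626

2535.6626 units


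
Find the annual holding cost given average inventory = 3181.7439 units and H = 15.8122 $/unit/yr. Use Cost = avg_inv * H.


Cost = 3181.7439 * 15.8122 = 50310.3709

50310.3709 $/yr


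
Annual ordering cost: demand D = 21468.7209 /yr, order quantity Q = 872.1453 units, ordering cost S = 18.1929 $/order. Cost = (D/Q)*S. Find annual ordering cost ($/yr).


Number of orders = D/Q = 24.6160
Cost = 24.6160 * 18.1929 = 447.8363

447.8363 $/yr


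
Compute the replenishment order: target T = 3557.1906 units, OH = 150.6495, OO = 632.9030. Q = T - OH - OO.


Inventory position = OH + OO = 150.6495 + 632.9030 = 783.5525
Q = 3557.1906 - 783.5525 = 2773.6381

2773.6381 units


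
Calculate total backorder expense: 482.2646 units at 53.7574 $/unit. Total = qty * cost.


Total = 482.2646 * 53.7574 = 25925.2910

25925.2910 $


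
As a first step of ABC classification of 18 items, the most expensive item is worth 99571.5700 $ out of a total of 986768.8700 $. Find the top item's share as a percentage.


Top item = 99571.5700
Total = 986768.8700
Percentage = 99571.5700 / 986768.8700 * 100 = 10.0907

10.0907%


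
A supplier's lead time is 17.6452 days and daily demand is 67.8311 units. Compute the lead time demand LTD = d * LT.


LTD = 67.8311 * 17.6452 = 1196.8933

1196.8933 units


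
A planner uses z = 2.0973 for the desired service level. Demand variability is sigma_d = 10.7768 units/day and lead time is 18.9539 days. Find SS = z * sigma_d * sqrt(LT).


sqrt(LT) = sqrt(18.9539) = 4.3536
SS = 2.0973 * 10.7768 * 4.3536 = 98.4010

98.4010 units


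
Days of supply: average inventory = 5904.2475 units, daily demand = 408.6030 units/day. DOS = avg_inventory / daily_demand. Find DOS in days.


DOS = 5904.2475 / 408.6030 = 14.4498

14.4498 days


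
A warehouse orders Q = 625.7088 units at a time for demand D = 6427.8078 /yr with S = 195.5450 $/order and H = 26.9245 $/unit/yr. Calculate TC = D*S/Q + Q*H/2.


Ordering cost = D*S/Q = 2008.8029
Holding cost = Q*H/2 = 8423.4483
TC = 2008.8029 + 8423.4483 = 10432.2512

10432.2512 $/yr


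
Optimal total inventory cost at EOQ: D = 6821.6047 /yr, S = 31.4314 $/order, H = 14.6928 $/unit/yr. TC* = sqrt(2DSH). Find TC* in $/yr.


2*D*S*H = 6300642.4862
TC* = sqrt(6300642.4862) = 2510.1081

2510.1081 $/yr


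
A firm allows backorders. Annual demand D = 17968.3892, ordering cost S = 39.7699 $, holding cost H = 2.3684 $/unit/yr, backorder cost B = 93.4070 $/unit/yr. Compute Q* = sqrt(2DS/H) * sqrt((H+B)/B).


sqrt(2DS/H) = 776.8180
sqrt((H+B)/B) = 1.0126
Q* = 776.8180 * 1.0126 = 786.6048

786.6048 units


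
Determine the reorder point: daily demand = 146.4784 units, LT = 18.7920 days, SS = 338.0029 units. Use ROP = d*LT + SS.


d*LT = 146.4784 * 18.7920 = 2752.6221
ROP = 2752.6221 + 338.0029 = 3090.6250

3090.6250 units


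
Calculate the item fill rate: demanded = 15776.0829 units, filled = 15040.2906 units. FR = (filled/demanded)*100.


FR = 15040.2906 / 15776.0829 * 100 = 95.3360

95.3360%


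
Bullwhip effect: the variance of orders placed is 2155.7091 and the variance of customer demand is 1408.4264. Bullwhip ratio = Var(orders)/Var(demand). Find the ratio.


BW = 2155.7091 / 1408.4264 = 1.5306

1.5306


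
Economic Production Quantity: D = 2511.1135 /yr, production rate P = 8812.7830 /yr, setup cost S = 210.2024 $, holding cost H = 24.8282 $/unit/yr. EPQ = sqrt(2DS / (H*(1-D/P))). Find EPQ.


1 - D/P = 1 - 0.2849 = 0.7151
H*(1-D/P) = 17.7537
2DS = 1055684.1687
EPQ = sqrt(59462.9195) = 243.8502

243.8502 units


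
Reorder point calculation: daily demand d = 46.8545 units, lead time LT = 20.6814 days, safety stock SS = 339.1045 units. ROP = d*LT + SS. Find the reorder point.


d*LT = 46.8545 * 20.6814 = 969.0167
ROP = 969.0167 + 339.1045 = 1308.1212

1308.1212 units


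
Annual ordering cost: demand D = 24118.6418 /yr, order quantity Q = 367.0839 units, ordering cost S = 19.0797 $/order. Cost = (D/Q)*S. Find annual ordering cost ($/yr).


Number of orders = D/Q = 65.7033
Cost = 65.7033 * 19.0797 = 1253.6002

1253.6002 $/yr


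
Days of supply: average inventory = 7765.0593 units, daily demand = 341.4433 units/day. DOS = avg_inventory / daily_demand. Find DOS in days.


DOS = 7765.0593 / 341.4433 = 22.7419

22.7419 days


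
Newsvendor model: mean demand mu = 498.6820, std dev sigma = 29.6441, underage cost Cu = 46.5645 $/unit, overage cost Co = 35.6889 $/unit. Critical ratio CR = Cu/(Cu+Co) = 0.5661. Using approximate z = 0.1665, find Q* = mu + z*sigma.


CR = Cu/(Cu+Co) = 46.5645/(46.5645+35.6889) = 0.5661
z = 0.1665
Q* = 498.6820 + 0.1665 * 29.6441 = 503.6177

503.6177 units


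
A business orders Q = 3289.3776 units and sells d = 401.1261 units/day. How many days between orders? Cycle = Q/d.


Cycle = 3289.3776 / 401.1261 = 8.2004

8.2004 days


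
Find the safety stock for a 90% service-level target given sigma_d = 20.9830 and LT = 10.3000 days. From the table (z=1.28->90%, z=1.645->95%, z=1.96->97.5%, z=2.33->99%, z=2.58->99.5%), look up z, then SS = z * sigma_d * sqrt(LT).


From the table, SL = 90% corresponds to z = 1.28
sqrt(LT) = sqrt(10.3000) = 3.2094
SS = 1.28 * 20.9830 * 3.2094 = 86.1978

86.1978 units


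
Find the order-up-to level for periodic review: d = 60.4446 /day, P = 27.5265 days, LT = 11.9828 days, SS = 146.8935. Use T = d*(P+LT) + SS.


P + LT = 39.5093
d*(P+LT) = 60.4446 * 39.5093 = 2388.1238
T = 2388.1238 + 146.8935 = 2535.0173

2535.0173 units


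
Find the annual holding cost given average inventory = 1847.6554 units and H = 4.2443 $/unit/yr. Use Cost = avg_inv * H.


Cost = 1847.6554 * 4.2443 = 7842.0038

7842.0038 $/yr


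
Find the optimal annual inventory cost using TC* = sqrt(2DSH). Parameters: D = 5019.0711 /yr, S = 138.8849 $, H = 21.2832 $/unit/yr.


2*D*S*H = 29671896.1419
TC* = sqrt(29671896.1419) = 5447.1916

5447.1916 $/yr


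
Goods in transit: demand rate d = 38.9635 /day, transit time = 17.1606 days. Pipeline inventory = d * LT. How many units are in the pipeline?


Pipeline = 38.9635 * 17.1606 = 668.6370

668.6370 units


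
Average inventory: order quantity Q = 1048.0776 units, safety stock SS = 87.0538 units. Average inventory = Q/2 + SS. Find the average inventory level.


Q/2 = 524.0388
Avg = 524.0388 + 87.0538 = 611.0926

611.0926 units


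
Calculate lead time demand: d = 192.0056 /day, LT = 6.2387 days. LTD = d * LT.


LTD = 192.0056 * 6.2387 = 1197.8653

1197.8653 units


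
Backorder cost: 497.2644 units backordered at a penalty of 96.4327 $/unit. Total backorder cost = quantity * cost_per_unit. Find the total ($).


Total = 497.2644 * 96.4327 = 47952.5487

47952.5487 $


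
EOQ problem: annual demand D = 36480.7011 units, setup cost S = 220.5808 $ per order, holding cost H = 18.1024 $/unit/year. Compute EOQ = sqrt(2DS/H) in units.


2*D*S = 2 * 36480.7011 * 220.5808 = 16093884.4664
2*D*S/H = 889047.0030
EOQ = sqrt(889047.0030) = 942.8929

942.8929 units


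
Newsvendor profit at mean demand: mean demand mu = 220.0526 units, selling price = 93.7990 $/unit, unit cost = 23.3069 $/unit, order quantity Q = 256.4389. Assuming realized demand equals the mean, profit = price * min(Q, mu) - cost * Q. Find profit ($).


Sales at mu = min(256.4389, 220.0526) = 220.0526
Revenue = 93.7990 * 220.0526 = 20640.7138
Total cost = 23.3069 * 256.4389 = 5976.7958
Profit = 20640.7138 - 5976.7958 = 14663.9180

14663.9180 $


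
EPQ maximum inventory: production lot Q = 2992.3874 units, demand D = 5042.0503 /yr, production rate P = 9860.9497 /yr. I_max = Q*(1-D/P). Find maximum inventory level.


D/P = 0.5113
1 - D/P = 0.4887
I_max = 2992.3874 * 0.4887 = 1462.3352

1462.3352 units


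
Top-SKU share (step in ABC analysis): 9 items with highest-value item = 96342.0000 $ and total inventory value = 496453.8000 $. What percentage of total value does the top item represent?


Top item = 96342.0000
Total = 496453.8000
Percentage = 96342.0000 / 496453.8000 * 100 = 19.4060

19.4060%


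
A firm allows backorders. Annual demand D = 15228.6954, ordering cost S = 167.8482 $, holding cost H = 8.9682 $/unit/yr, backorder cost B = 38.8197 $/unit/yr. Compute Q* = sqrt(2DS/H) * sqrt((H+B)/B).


sqrt(2DS/H) = 755.0089
sqrt((H+B)/B) = 1.1095
Q* = 755.0089 * 1.1095 = 837.6931

837.6931 units


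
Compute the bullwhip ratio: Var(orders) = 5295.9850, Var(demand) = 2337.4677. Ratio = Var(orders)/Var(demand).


BW = 5295.9850 / 2337.4677 = 2.2657

2.2657


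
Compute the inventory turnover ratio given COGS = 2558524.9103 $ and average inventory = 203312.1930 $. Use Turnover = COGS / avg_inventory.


Turnover = 2558524.9103 / 203312.1930 = 12.5842

12.5842


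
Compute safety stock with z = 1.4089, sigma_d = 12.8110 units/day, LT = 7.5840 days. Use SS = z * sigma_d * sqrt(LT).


sqrt(LT) = sqrt(7.5840) = 2.7539
SS = 1.4089 * 12.8110 * 2.7539 = 49.7064

49.7064 units


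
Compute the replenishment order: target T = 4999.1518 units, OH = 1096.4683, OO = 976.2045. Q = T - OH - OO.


Inventory position = OH + OO = 1096.4683 + 976.2045 = 2072.6728
Q = 4999.1518 - 2072.6728 = 2926.4790

2926.4790 units


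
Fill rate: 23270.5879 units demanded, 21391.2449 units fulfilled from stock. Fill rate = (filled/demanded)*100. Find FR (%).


FR = 21391.2449 / 23270.5879 * 100 = 91.9240

91.9240%


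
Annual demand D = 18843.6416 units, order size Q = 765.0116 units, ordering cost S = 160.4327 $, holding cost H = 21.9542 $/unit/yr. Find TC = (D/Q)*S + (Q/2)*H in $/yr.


Ordering cost = D*S/Q = 3951.7522
Holding cost = Q*H/2 = 8397.6088
TC = 3951.7522 + 8397.6088 = 12349.3611

12349.3611 $/yr


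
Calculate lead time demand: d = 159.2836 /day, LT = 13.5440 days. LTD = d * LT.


LTD = 159.2836 * 13.5440 = 2157.3371

2157.3371 units


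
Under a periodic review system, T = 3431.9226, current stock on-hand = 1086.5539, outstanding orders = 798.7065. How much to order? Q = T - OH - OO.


Inventory position = OH + OO = 1086.5539 + 798.7065 = 1885.2604
Q = 3431.9226 - 1885.2604 = 1546.6622

1546.6622 units


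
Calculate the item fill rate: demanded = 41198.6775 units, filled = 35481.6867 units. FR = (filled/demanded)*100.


FR = 35481.6867 / 41198.6775 * 100 = 86.1234

86.1234%


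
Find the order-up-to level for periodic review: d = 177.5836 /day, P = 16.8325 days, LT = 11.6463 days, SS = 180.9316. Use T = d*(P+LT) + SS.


P + LT = 28.4788
d*(P+LT) = 177.5836 * 28.4788 = 5057.3678
T = 5057.3678 + 180.9316 = 5238.2994

5238.2994 units


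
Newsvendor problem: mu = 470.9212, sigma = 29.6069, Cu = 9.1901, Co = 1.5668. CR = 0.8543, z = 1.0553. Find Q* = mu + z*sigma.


CR = Cu/(Cu+Co) = 9.1901/(9.1901+1.5668) = 0.8543
z = 1.0553
Q* = 470.9212 + 1.0553 * 29.6069 = 502.1654

502.1654 units


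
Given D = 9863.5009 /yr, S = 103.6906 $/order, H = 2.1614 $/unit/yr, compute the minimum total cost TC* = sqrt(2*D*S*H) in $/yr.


2*D*S*H = 4421153.7567
TC* = sqrt(4421153.7567) = 2102.6540

2102.6540 $/yr


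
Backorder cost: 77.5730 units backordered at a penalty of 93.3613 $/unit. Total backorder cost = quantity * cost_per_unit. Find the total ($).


Total = 77.5730 * 93.3613 = 7242.3161

7242.3161 $


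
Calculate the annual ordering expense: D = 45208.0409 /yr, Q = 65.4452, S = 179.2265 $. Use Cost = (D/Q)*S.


Number of orders = D/Q = 690.7770
Cost = 690.7770 * 179.2265 = 123805.5494

123805.5494 $/yr


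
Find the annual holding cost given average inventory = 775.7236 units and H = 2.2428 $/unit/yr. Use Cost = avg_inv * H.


Cost = 775.7236 * 2.2428 = 1739.7929

1739.7929 $/yr


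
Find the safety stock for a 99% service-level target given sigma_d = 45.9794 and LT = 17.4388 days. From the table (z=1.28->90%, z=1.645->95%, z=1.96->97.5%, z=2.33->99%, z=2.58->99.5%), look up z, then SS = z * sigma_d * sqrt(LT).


From the table, SL = 99% corresponds to z = 2.33
sqrt(LT) = sqrt(17.4388) = 4.1760
SS = 2.33 * 45.9794 * 4.1760 = 447.3810

447.3810 units


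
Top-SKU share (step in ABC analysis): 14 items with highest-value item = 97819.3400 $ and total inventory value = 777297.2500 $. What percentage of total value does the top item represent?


Top item = 97819.3400
Total = 777297.2500
Percentage = 97819.3400 / 777297.2500 * 100 = 12.5845

12.5845%


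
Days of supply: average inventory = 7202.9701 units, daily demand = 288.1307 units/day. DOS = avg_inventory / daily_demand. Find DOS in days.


DOS = 7202.9701 / 288.1307 = 24.9990

24.9990 days


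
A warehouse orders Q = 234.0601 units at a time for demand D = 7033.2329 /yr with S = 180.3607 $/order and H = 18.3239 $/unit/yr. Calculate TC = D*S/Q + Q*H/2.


Ordering cost = D*S/Q = 5419.6286
Holding cost = Q*H/2 = 2144.4469
TC = 5419.6286 + 2144.4469 = 7564.0755

7564.0755 $/yr


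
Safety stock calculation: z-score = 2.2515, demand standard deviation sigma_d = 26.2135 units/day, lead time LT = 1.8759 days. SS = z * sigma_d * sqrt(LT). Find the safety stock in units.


sqrt(LT) = sqrt(1.8759) = 1.3696
SS = 2.2515 * 26.2135 * 1.3696 = 80.8354

80.8354 units


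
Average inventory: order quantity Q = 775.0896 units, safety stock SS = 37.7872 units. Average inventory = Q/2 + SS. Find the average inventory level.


Q/2 = 387.5448
Avg = 387.5448 + 37.7872 = 425.3320

425.3320 units


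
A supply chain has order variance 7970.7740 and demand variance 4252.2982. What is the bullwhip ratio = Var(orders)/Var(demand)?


BW = 7970.7740 / 4252.2982 = 1.8745

1.8745


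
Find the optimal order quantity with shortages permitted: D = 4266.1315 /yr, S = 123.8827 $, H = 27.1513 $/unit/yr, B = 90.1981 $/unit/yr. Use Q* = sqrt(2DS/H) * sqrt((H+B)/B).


sqrt(2DS/H) = 197.3068
sqrt((H+B)/B) = 1.1406
Q* = 197.3068 * 1.1406 = 225.0525

225.0525 units


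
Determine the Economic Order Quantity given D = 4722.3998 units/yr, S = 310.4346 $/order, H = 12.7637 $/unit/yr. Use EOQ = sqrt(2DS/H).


2*D*S = 2 * 4722.3998 * 310.4346 = 2931992.5859
2*D*S/H = 229713.3735
EOQ = sqrt(229713.3735) = 479.2842

479.2842 units


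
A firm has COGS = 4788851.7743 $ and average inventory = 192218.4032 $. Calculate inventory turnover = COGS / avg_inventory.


Turnover = 4788851.7743 / 192218.4032 = 24.9136

24.9136


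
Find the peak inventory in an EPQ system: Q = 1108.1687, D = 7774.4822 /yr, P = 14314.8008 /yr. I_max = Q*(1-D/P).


D/P = 0.5431
1 - D/P = 0.4569
I_max = 1108.1687 * 0.4569 = 506.3135

506.3135 units


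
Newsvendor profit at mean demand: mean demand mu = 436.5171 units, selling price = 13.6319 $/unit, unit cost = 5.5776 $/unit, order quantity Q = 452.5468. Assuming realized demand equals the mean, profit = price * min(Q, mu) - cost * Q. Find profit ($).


Sales at mu = min(452.5468, 436.5171) = 436.5171
Revenue = 13.6319 * 436.5171 = 5950.5575
Total cost = 5.5776 * 452.5468 = 2524.1250
Profit = 5950.5575 - 2524.1250 = 3426.4324

3426.4324 $


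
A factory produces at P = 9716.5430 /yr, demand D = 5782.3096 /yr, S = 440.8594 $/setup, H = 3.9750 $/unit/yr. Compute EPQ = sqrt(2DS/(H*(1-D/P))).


1 - D/P = 1 - 0.5951 = 0.4049
H*(1-D/P) = 1.6095
2DS = 5098371.0817
EPQ = sqrt(3167714.0076) = 1779.8073

1779.8073 units


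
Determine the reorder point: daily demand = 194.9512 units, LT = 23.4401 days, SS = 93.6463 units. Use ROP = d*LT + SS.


d*LT = 194.9512 * 23.4401 = 4569.6756
ROP = 4569.6756 + 93.6463 = 4663.3219

4663.3219 units


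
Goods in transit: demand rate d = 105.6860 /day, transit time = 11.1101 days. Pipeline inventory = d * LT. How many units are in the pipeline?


Pipeline = 105.6860 * 11.1101 = 1174.1820

1174.1820 units


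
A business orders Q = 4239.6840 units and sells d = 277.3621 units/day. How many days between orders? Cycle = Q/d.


Cycle = 4239.6840 / 277.3621 = 15.2857

15.2857 days


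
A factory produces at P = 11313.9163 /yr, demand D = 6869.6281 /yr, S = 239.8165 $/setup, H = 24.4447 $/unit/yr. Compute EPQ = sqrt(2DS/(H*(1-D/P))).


1 - D/P = 1 - 0.6072 = 0.3928
H*(1-D/P) = 9.6023
2DS = 3294900.3345
EPQ = sqrt(343137.6070) = 585.7795

585.7795 units


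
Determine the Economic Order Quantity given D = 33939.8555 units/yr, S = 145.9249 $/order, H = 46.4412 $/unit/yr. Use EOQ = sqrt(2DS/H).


2*D*S = 2 * 33939.8555 * 145.9249 = 9905340.0397
2*D*S/H = 213287.7712
EOQ = sqrt(213287.7712) = 461.8309

461.8309 units


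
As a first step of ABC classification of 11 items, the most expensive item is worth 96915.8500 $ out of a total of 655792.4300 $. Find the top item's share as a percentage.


Top item = 96915.8500
Total = 655792.4300
Percentage = 96915.8500 / 655792.4300 * 100 = 14.7784

14.7784%


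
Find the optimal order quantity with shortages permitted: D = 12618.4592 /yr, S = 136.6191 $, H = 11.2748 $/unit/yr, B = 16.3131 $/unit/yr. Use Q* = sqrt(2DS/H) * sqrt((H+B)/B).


sqrt(2DS/H) = 552.9928
sqrt((H+B)/B) = 1.3004
Q* = 552.9928 * 1.3004 = 719.1352

719.1352 units


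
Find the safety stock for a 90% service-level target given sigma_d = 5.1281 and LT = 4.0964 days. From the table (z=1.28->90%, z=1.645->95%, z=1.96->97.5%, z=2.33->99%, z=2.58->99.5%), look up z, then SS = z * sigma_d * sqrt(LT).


From the table, SL = 90% corresponds to z = 1.28
sqrt(LT) = sqrt(4.0964) = 2.0240
SS = 1.28 * 5.1281 * 2.0240 = 13.2852

13.2852 units


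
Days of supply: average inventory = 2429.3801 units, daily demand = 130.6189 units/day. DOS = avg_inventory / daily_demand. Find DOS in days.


DOS = 2429.3801 / 130.6189 = 18.5990

18.5990 days


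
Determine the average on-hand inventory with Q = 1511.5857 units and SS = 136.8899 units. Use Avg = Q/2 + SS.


Q/2 = 755.7929
Avg = 755.7929 + 136.8899 = 892.6828

892.6828 units


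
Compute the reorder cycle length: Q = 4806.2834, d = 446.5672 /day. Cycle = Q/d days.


Cycle = 4806.2834 / 446.5672 = 10.7627

10.7627 days


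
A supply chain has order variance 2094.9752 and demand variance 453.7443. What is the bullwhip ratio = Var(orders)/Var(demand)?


BW = 2094.9752 / 453.7443 = 4.6171

4.6171


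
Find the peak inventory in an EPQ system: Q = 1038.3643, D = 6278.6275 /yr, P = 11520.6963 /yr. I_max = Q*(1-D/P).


D/P = 0.5450
1 - D/P = 0.4550
I_max = 1038.3643 * 0.4550 = 472.4695

472.4695 units


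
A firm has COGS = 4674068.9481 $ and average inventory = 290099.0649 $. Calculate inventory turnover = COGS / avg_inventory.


Turnover = 4674068.9481 / 290099.0649 = 16.1120

16.1120


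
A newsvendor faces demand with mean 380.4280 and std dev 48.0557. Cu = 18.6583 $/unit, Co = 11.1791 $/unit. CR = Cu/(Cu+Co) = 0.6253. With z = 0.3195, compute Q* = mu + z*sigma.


CR = Cu/(Cu+Co) = 18.6583/(18.6583+11.1791) = 0.6253
z = 0.3195
Q* = 380.4280 + 0.3195 * 48.0557 = 395.7818

395.7818 units


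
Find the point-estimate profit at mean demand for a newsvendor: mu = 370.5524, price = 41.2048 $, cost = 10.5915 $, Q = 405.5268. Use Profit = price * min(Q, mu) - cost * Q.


Sales at mu = min(405.5268, 370.5524) = 370.5524
Revenue = 41.2048 * 370.5524 = 15268.5375
Total cost = 10.5915 * 405.5268 = 4295.1371
Profit = 15268.5375 - 4295.1371 = 10973.4004

10973.4004 $


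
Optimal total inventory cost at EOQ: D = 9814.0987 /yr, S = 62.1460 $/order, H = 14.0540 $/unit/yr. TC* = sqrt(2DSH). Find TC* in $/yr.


2*D*S*H = 17143265.3323
TC* = sqrt(17143265.3323) = 4140.4426

4140.4426 $/yr


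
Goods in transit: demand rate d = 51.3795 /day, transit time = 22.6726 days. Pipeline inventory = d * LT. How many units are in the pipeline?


Pipeline = 51.3795 * 22.6726 = 1164.9069

1164.9069 units


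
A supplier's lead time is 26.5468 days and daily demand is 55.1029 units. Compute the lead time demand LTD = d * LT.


LTD = 55.1029 * 26.5468 = 1462.8057

1462.8057 units


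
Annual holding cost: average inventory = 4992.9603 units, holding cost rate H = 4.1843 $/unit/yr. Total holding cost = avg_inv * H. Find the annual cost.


Cost = 4992.9603 * 4.1843 = 20892.0438

20892.0438 $/yr


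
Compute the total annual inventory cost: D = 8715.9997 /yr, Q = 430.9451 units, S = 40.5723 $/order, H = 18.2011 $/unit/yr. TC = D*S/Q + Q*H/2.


Ordering cost = D*S/Q = 820.5875
Holding cost = Q*H/2 = 3921.8374
TC = 820.5875 + 3921.8374 = 4742.4249

4742.4249 $/yr


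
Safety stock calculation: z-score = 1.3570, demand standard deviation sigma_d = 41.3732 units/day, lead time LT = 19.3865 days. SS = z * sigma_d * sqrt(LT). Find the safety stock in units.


sqrt(LT) = sqrt(19.3865) = 4.4030
SS = 1.3570 * 41.3732 * 4.4030 = 247.2001

247.2001 units


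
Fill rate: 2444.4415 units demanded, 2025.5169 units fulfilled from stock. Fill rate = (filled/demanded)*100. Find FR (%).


FR = 2025.5169 / 2444.4415 * 100 = 82.8622

82.8622%


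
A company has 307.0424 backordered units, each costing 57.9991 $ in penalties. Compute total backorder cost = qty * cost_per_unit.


Total = 307.0424 * 57.9991 = 17808.1829

17808.1829 $


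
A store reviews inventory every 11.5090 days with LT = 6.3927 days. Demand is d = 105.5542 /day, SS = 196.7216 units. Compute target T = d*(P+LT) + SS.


P + LT = 17.9017
d*(P+LT) = 105.5542 * 17.9017 = 1889.5996
T = 1889.5996 + 196.7216 = 2086.3212

2086.3212 units


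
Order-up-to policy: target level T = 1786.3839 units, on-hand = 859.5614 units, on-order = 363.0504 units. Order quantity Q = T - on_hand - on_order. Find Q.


Inventory position = OH + OO = 859.5614 + 363.0504 = 1222.6118
Q = 1786.3839 - 1222.6118 = 563.7721

563.7721 units


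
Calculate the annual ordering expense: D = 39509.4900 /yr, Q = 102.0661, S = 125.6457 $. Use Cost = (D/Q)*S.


Number of orders = D/Q = 387.0971
Cost = 387.0971 * 125.6457 = 48637.0845

48637.0845 $/yr


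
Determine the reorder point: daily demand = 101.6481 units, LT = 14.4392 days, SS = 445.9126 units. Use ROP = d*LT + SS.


d*LT = 101.6481 * 14.4392 = 1467.7172
ROP = 1467.7172 + 445.9126 = 1913.6298

1913.6298 units


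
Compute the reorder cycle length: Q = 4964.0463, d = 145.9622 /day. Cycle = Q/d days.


Cycle = 4964.0463 / 145.9622 = 34.0091

34.0091 days


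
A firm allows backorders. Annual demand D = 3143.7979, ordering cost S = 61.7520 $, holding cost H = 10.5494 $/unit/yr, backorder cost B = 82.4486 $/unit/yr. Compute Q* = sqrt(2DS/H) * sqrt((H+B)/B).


sqrt(2DS/H) = 191.8465
sqrt((H+B)/B) = 1.0621
Q* = 191.8465 * 1.0621 = 203.7507

203.7507 units


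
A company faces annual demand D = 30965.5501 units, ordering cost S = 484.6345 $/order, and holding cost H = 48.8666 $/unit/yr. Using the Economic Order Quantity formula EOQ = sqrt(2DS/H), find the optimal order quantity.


2*D*S = 2 * 30965.5501 * 484.6345 = 30013947.7799
2*D*S/H = 614201.6793
EOQ = sqrt(614201.6793) = 783.7102

783.7102 units


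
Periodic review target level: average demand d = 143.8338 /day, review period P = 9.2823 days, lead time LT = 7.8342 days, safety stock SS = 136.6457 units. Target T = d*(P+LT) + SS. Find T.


P + LT = 17.1165
d*(P+LT) = 143.8338 * 17.1165 = 2461.9312
T = 2461.9312 + 136.6457 = 2598.5769

2598.5769 units


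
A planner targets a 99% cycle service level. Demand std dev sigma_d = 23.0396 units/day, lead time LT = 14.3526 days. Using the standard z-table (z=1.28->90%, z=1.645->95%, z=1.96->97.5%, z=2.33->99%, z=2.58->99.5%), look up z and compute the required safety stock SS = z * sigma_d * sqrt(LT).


From the table, SL = 99% corresponds to z = 2.33
sqrt(LT) = sqrt(14.3526) = 3.7885
SS = 2.33 * 23.0396 * 3.7885 = 203.3743

203.3743 units


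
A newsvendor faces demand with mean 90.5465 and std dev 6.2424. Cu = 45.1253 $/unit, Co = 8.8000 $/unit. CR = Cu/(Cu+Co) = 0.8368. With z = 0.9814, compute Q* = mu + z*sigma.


CR = Cu/(Cu+Co) = 45.1253/(45.1253+8.8000) = 0.8368
z = 0.9814
Q* = 90.5465 + 0.9814 * 6.2424 = 96.6728

96.6728 units


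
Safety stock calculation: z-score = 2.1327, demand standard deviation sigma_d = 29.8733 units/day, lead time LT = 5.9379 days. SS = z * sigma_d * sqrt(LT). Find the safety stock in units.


sqrt(LT) = sqrt(5.9379) = 2.4368
SS = 2.1327 * 29.8733 * 2.4368 = 155.2492

155.2492 units


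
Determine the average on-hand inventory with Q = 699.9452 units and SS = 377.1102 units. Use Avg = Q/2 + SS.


Q/2 = 349.9726
Avg = 349.9726 + 377.1102 = 727.0828

727.0828 units


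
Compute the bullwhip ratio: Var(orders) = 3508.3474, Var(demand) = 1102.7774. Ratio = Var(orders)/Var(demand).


BW = 3508.3474 / 1102.7774 = 3.1814

3.1814


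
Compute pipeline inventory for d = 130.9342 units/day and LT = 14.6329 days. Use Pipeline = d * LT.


Pipeline = 130.9342 * 14.6329 = 1915.9471

1915.9471 units


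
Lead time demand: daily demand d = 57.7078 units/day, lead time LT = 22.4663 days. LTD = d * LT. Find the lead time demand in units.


LTD = 57.7078 * 22.4663 = 1296.4807

1296.4807 units


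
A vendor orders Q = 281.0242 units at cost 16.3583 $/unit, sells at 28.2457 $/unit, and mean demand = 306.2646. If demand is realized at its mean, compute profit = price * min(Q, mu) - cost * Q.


Sales at mu = min(281.0242, 306.2646) = 281.0242
Revenue = 28.2457 * 281.0242 = 7937.7252
Total cost = 16.3583 * 281.0242 = 4597.0782
Profit = 7937.7252 - 4597.0782 = 3340.6471

3340.6471 $


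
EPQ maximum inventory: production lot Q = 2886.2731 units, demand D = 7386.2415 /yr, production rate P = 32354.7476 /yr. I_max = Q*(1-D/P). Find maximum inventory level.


D/P = 0.2283
1 - D/P = 0.7717
I_max = 2886.2731 * 0.7717 = 2227.3679

2227.3679 units


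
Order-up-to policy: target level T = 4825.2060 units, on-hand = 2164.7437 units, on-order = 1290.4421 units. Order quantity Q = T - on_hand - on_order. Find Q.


Inventory position = OH + OO = 2164.7437 + 1290.4421 = 3455.1858
Q = 4825.2060 - 3455.1858 = 1370.0202

1370.0202 units


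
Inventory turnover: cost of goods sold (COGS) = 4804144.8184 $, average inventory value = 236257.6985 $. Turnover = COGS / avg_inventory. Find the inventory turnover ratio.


Turnover = 4804144.8184 / 236257.6985 = 20.3343

20.3343


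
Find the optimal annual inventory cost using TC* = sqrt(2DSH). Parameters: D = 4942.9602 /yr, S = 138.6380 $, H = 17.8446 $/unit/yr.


2*D*S*H = 24457170.5018
TC* = sqrt(24457170.5018) = 4945.4191

4945.4191 $/yr


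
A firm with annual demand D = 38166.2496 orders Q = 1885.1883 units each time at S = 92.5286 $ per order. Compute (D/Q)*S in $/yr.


Number of orders = D/Q = 20.2453
Cost = 20.2453 * 92.5286 = 1873.2716

1873.2716 $/yr


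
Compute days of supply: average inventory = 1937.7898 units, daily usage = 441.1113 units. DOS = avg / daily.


DOS = 1937.7898 / 441.1113 = 4.3930

4.3930 days


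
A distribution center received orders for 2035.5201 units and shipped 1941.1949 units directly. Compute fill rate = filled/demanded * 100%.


FR = 1941.1949 / 2035.5201 * 100 = 95.3660

95.3660%


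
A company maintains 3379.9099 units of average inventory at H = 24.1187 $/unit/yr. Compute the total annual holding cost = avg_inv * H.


Cost = 3379.9099 * 24.1187 = 81519.0329

81519.0329 $/yr


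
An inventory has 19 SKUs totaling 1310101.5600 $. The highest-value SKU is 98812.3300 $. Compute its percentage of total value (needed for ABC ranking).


Top item = 98812.3300
Total = 1310101.5600
Percentage = 98812.3300 / 1310101.5600 * 100 = 7.5423

7.5423%


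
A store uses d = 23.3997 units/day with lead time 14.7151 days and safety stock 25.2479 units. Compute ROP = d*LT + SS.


d*LT = 23.3997 * 14.7151 = 344.3289
ROP = 344.3289 + 25.2479 = 369.5768

369.5768 units


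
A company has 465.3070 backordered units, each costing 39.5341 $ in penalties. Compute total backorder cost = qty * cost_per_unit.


Total = 465.3070 * 39.5341 = 18395.4935

18395.4935 $


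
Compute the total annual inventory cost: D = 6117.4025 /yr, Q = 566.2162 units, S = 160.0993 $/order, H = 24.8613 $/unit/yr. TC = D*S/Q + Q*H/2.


Ordering cost = D*S/Q = 1729.7136
Holding cost = Q*H/2 = 7038.4354
TC = 1729.7136 + 7038.4354 = 8768.1490

8768.1490 $/yr


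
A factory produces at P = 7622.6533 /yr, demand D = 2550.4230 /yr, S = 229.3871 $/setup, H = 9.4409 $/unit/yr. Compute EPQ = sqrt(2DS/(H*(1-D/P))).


1 - D/P = 1 - 0.3346 = 0.6654
H*(1-D/P) = 6.2821
2DS = 1170068.2715
EPQ = sqrt(186253.7427) = 431.5712

431.5712 units


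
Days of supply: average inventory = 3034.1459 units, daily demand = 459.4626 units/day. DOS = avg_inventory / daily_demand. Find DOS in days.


DOS = 3034.1459 / 459.4626 = 6.6037

6.6037 days


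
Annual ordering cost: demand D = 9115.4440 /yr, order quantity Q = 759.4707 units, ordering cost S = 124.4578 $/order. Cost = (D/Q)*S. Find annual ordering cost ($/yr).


Number of orders = D/Q = 12.0024
Cost = 12.0024 * 124.4578 = 1493.7879

1493.7879 $/yr


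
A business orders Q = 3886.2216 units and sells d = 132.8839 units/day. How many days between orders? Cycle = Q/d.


Cycle = 3886.2216 / 132.8839 = 29.2452

29.2452 days


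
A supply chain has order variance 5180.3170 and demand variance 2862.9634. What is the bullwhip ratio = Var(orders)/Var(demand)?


BW = 5180.3170 / 2862.9634 = 1.8094

1.8094


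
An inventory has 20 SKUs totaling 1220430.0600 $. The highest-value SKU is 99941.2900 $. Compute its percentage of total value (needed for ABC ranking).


Top item = 99941.2900
Total = 1220430.0600
Percentage = 99941.2900 / 1220430.0600 * 100 = 8.1890

8.1890%


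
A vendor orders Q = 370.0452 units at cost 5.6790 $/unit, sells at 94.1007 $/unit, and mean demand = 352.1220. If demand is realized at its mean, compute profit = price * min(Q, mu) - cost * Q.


Sales at mu = min(370.0452, 352.1220) = 352.1220
Revenue = 94.1007 * 352.1220 = 33134.9267
Total cost = 5.6790 * 370.0452 = 2101.4867
Profit = 33134.9267 - 2101.4867 = 31033.4400

31033.4400 $


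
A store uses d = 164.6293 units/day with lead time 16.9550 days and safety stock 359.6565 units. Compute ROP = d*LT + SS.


d*LT = 164.6293 * 16.9550 = 2791.2898
ROP = 2791.2898 + 359.6565 = 3150.9463

3150.9463 units


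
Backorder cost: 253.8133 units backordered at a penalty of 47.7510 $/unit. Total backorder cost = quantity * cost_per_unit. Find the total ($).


Total = 253.8133 * 47.7510 = 12119.8389

12119.8389 $


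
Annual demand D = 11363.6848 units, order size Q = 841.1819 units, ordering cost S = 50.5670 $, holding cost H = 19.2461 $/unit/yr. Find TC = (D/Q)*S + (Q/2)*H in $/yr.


Ordering cost = D*S/Q = 683.1191
Holding cost = Q*H/2 = 8094.7355
TC = 683.1191 + 8094.7355 = 8777.8546

8777.8546 $/yr


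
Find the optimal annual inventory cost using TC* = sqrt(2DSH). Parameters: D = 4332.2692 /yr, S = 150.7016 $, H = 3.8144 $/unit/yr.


2*D*S*H = 4980690.1817
TC* = sqrt(4980690.1817) = 2231.7460

2231.7460 $/yr


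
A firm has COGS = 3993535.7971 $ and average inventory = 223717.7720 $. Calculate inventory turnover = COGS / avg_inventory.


Turnover = 3993535.7971 / 223717.7720 = 17.8508

17.8508


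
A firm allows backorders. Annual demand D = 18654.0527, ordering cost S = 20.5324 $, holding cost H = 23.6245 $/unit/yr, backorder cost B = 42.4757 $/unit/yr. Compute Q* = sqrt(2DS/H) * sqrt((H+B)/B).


sqrt(2DS/H) = 180.0695
sqrt((H+B)/B) = 1.2475
Q* = 180.0695 * 1.2475 = 224.6318

224.6318 units


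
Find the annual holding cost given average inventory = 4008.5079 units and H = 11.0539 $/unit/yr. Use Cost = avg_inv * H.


Cost = 4008.5079 * 11.0539 = 44309.6455

44309.6455 $/yr


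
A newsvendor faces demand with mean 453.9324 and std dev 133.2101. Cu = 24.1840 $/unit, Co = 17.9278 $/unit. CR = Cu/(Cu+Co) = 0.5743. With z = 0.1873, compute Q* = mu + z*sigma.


CR = Cu/(Cu+Co) = 24.1840/(24.1840+17.9278) = 0.5743
z = 0.1873
Q* = 453.9324 + 0.1873 * 133.2101 = 478.8827

478.8827 units


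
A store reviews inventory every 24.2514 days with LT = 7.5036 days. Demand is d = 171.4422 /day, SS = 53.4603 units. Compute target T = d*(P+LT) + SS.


P + LT = 31.7550
d*(P+LT) = 171.4422 * 31.7550 = 5444.1471
T = 5444.1471 + 53.4603 = 5497.6074

5497.6074 units


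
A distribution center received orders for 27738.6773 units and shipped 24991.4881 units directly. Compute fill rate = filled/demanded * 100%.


FR = 24991.4881 / 27738.6773 * 100 = 90.0962

90.0962%


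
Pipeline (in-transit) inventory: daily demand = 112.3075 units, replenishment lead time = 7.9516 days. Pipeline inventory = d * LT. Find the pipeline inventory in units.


Pipeline = 112.3075 * 7.9516 = 893.0243

893.0243 units


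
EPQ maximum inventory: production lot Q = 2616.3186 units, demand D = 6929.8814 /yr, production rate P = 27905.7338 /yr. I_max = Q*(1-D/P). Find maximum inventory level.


D/P = 0.2483
1 - D/P = 0.7517
I_max = 2616.3186 * 0.7517 = 1966.6035

1966.6035 units


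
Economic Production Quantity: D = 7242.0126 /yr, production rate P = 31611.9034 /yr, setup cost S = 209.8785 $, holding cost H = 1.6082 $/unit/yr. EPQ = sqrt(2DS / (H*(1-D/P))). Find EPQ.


1 - D/P = 1 - 0.2291 = 0.7709
H*(1-D/P) = 1.2398
2DS = 3039885.4829
EPQ = sqrt(2451964.7852) = 1565.8751

1565.8751 units


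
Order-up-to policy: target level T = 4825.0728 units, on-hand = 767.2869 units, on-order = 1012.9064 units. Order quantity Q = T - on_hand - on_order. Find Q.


Inventory position = OH + OO = 767.2869 + 1012.9064 = 1780.1933
Q = 4825.0728 - 1780.1933 = 3044.8795

3044.8795 units


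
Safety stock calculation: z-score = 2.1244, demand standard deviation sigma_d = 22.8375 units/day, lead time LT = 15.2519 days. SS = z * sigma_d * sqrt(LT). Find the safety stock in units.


sqrt(LT) = sqrt(15.2519) = 3.9054
SS = 2.1244 * 22.8375 * 3.9054 = 189.4728

189.4728 units


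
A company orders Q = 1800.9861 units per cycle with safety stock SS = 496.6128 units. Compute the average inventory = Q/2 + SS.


Q/2 = 900.4931
Avg = 900.4931 + 496.6128 = 1397.1058

1397.1058 units


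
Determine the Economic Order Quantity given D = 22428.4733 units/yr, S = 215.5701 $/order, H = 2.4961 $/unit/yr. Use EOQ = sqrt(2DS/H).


2*D*S = 2 * 22428.4733 * 215.5701 = 9669816.4643
2*D*S/H = 3873969.9789
EOQ = sqrt(3873969.9789) = 1968.2403

1968.2403 units
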